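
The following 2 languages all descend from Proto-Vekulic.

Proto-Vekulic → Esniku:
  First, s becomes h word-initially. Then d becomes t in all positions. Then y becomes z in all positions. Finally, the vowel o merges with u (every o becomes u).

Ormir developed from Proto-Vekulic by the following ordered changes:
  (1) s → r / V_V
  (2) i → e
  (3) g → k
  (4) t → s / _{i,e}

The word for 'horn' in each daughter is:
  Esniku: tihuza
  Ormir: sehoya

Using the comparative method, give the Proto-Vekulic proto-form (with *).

Position 1: Esniku has t, Ormir has s. Taking the neighbouring segments as reconstructed: Esniku t could go back to *t or *d; Ormir s could go back to *t or *s — the one source consistent with every daughter is *t.
Position 4: Esniku has u, Ormir has o. Ormir preserves o here (none of its changes turn any other segment into o), so the proto-segment is *o.
Position 5: Esniku has z, Ormir has y. Ormir preserves y here (none of its changes turn any other segment into y), so the proto-segment is *y.
This points to *tihoya. Verify forward in each daughter:
Esniku: *tihoya > tihoza > tihuza  (by unconditioned shift, vowel merger)
Ormir: *tihoya
  tihoya (rule 1 does not apply)
  tihoya → tehoya   [vowel merger]
  tehoya (rule 3 does not apply)
  tehoya → sehoya   [palatalisation]
  giving Ormir sehoya.
No other proto-form is consistent with every reflex, so the reconstruction is *tihoya.

*tihoya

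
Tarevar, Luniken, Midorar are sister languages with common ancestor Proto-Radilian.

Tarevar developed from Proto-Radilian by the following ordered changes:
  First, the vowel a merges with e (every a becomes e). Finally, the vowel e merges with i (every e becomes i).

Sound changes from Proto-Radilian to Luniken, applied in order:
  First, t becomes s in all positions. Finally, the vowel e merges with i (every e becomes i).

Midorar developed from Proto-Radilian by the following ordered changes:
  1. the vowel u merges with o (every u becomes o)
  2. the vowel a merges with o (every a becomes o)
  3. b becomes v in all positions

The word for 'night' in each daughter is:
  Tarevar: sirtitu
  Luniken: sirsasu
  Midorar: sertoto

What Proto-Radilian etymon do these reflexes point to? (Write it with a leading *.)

*sertatu

Position 6: Tarevar has t, Luniken has s, Midorar has t. Tarevar preserves t here (none of its changes turn any other segment into t), so the proto-segment is *t.
Position 7: Tarevar has u, Luniken has u, Midorar has o. Tarevar preserves u here (none of its changes turn any other segment into u), so the proto-segment is *u.
Position 5: Tarevar has i, Luniken has a, Midorar has o. Luniken preserves a here (none of its changes turn any other segment into a), so the proto-segment is *a.
This points to *sertatu. Verify forward in each daughter:
Tarevar: *sertatu
  sertatu → sertetu   [vowel merger]
  sertetu → sirtitu   [vowel merger]
  giving Tarevar sirtitu.
Luniken: start from *sertatu.
  rule 1 (unconditioned shift): sertatu → sersasu
  rule 2 (vowel merger): sersasu → sirsasu
  ⇒ Luniken sirsasu
Midorar: *sertatu > sertato > sertoto  (by vowel merger, vowel merger)
*sertatu is the unique common source.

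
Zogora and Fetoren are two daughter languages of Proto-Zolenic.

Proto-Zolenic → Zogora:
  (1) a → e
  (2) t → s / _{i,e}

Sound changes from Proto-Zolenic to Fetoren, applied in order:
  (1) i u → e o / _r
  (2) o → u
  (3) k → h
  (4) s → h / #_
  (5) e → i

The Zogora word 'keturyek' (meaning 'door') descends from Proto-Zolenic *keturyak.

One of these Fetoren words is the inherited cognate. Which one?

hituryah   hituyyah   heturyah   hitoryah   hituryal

Fetoren: start from *keturyak.
  rule 1 (pre-rhotic lowering): keturyak → ketoryak
  rule 2 (vowel merger): ketoryak → keturyak
  rule 3 (unconditioned shift): keturyak → heturyah
  rule 4: no change — heturyah
  rule 5 (vowel merger): heturyah → hituryah
  ⇒ Fetoren hituryah
Among the options, 'hituryah' alone shows every Fetoren change applied in order.

hituryah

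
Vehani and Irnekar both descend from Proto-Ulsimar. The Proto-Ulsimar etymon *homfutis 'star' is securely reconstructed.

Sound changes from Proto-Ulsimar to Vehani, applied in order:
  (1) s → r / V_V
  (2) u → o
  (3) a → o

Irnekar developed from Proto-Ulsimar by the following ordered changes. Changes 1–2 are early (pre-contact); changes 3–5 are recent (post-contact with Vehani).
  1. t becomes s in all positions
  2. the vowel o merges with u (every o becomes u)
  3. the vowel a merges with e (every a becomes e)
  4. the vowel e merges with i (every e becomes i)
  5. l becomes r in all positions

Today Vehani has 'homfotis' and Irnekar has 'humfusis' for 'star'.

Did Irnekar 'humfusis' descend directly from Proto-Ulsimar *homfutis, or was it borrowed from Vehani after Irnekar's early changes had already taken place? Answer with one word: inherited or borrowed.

inherited

If inherited, *homfutis would pass through all of Irnekar's changes:
Irnekar: *homfutis
  homfutis → homfusis   [unconditioned shift]
  homfusis → humfusis   [vowel merger]
  humfusis (rule 3 does not apply)
  humfusis (rule 4 does not apply)
  humfusis (rule 5 does not apply)
  giving Irnekar humfusis.
If borrowed from Vehani 'homfotis' after the early changes, it would undergo only the recent ones:
  rule 3 (vowel merger): no change (homfotis)
  rule 4 (vowel merger): no change (homfotis)
  rule 5 (unconditioned shift): no change (homfotis)
  ⇒ as a loan: homfotis
Irnekar 'humfusis' matches the inherited outcome exactly, so it is an inherited cognate, not a loan.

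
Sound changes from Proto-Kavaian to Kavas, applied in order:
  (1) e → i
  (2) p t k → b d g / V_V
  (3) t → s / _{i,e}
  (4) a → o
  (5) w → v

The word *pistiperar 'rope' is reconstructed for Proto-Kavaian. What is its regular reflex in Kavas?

Kavas: *pistiperar > pistipirar > pistibirar > pissibirar > pissibiror  (by vowel merger, intervocalic voicing, palatalisation, vowel merger)

pissibiror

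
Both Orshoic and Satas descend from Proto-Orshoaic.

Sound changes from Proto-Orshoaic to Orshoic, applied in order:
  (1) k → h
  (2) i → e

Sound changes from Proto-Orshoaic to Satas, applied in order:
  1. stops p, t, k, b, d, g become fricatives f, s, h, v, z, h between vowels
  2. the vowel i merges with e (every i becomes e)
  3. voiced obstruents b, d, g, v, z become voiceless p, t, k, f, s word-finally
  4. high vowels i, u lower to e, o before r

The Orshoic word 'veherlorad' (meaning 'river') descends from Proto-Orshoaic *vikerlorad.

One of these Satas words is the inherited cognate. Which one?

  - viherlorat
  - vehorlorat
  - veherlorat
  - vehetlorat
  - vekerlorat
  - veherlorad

Satas: *vikerlorad > viherlorad > veherlorad > veherlorat  (by intervocalic lenition, vowel merger, final devoicing)
Among the options, 'veherlorat' alone shows every Satas change applied in order.

veherlorat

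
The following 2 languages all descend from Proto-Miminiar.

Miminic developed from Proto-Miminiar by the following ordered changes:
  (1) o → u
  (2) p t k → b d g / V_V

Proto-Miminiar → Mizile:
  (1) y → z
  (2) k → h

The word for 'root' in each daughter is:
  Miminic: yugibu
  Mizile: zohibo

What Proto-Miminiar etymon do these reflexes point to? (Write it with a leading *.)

Position 2: Miminic has u, Mizile has o. Mizile preserves o here (none of its changes turn any other segment into o), so the proto-segment is *o.
Position 1: Miminic has y, Mizile has z. Miminic preserves y here (none of its changes turn any other segment into y), so the proto-segment is *y.
Continuing position by position gives *yokibo; check it forward:
Miminic: *yokibo
  yokibo → yukibu   [vowel merger]
  yukibu → yugibu   [intervocalic voicing]
  giving Miminic yugibu.
Mizile: *yokibo > zokibo > zohibo  (by unconditioned shift, unconditioned shift)
*yokibo is the unique common source.

*yokibo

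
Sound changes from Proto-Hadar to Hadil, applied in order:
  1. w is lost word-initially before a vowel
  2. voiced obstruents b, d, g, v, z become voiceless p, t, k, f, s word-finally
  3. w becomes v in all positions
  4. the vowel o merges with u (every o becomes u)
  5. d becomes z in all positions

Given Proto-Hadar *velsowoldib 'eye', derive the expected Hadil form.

velsuvulzip

Hadil: *velsowoldib > velsowoldip > velsovoldip > velsuvuldip > velsuvulzip  (by final devoicing, unconditioned shift, vowel merger, unconditioned shift)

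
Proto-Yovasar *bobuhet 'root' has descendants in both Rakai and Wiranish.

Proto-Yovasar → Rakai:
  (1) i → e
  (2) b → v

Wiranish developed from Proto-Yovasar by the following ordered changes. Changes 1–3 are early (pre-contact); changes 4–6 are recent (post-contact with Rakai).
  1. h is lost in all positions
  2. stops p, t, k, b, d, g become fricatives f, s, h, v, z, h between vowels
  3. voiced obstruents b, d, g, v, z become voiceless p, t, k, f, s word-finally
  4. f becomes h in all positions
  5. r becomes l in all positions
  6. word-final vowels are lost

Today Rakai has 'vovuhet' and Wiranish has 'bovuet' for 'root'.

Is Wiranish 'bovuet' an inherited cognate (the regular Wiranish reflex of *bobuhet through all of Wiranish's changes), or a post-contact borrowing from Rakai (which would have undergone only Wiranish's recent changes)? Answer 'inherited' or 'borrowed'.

If inherited, *bobuhet would pass through all of Wiranish's changes:
Wiranish: start from *bobuhet.
  rule 1 (h-loss): bobuhet → bobuet
  rule 2 (intervocalic lenition): bobuet → bovuet
  rule 3: no change — bovuet
  rule 4: no change — bovuet
  rule 5: no change — bovuet
  rule 6: no change — bovuet
  ⇒ Wiranish bovuet
If borrowed from Rakai 'vovuhet' after the early changes, it would undergo only the recent ones:
  rule 4 (unconditioned shift): no change (vovuhet)
  rule 5 (unconditioned shift): no change (vovuhet)
  rule 6 (apocope): no change (vovuhet)
  ⇒ as a loan: vovuhet
Wiranish 'bovuet' matches the inherited outcome exactly, so it is an inherited cognate, not a loan.

inherited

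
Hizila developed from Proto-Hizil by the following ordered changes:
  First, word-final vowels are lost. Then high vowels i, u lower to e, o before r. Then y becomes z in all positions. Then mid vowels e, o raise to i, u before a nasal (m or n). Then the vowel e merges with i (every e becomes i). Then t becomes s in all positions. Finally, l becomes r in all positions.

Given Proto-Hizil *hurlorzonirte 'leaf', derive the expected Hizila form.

horrorzunirs

Hizila: *hurlorzonirte > hurlorzonirt > horlorzonert > horlorzunert > horlorzunirt > horlorzunirs > horrorzunirs  (by apocope, pre-rhotic lowering, pre-nasal raising, vowel merger, unconditioned shift, unconditioned shift)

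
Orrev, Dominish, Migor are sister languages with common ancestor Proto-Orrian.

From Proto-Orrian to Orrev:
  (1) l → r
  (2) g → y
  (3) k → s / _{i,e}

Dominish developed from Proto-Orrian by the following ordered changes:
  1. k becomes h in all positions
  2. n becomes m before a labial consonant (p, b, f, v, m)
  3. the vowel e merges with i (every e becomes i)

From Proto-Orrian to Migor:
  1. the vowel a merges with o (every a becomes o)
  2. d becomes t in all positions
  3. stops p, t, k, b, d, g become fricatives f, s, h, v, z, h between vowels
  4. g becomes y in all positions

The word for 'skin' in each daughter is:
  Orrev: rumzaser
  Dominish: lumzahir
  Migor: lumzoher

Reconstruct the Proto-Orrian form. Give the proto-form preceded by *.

*lumzaker

Position 7: Orrev has e, Dominish has i, Migor has e. Orrev preserves e here (none of its changes turn any other segment into e), so the proto-segment is *e.
Position 1: Orrev has r, Dominish has l, Migor has l. Dominish preserves l here (none of its changes turn any other segment into l), so the proto-segment is *l.
Position 5: Orrev has a, Dominish has a, Migor has o. Orrev preserves a here (none of its changes turn any other segment into a), so the proto-segment is *a.
This points to *lumzaker. Verify forward in each daughter:
Orrev: *lumzaker
  lumzaker → rumzaker   [unconditioned shift]
  rumzaker (rule 2 does not apply)
  rumzaker → rumzaser   [palatalisation]
  giving Orrev rumzaser.
Dominish: *lumzaker > lumzaher > lumzahir  (by unconditioned shift, vowel merger)
Migor: start from *lumzaker.
  rule 1 (vowel merger): lumzaker → lumzoker
  rule 2: no change — lumzoker
  rule 3 (intervocalic lenition): lumzoker → lumzoher
  rule 4: no change — lumzoher
  ⇒ Migor lumzoher
Only *lumzaker yields all of Orrev rumzaser, Dominish lumzahir, Migor lumzoher.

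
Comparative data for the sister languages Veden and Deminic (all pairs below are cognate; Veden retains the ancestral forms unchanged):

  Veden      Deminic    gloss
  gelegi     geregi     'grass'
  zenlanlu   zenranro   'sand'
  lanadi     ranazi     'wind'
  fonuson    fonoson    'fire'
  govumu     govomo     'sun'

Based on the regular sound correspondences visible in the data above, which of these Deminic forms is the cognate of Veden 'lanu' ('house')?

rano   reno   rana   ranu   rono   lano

lanadi ~ ranazi — Veden l corresponds to Deminic r word-initially before a back vowel.
zenlanlu ~ zenranro, govumu ~ govomo — Veden u corresponds to Deminic o word-finally.
Applying these to Veden 'lanu':
  lanu → ranu   (l→r word-initially before a back vowel)
  ranu → rano   (u→o word-finally)
So the Deminic cognate is 'rano'.

rano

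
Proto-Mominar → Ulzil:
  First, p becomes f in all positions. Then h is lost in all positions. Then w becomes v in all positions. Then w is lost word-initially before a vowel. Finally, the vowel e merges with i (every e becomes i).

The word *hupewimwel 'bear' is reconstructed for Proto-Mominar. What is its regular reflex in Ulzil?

ufivimvil

Ulzil: *hupewimwel
  hupewimwel → hufewimwel   [unconditioned shift]
  hufewimwel → ufewimwel   [h-loss]
  ufewimwel → ufevimvel   [unconditioned shift]
  ufevimvel (rule 4 does not apply)
  ufevimvel → ufivimvil   [vowel merger]
  giving Ulzil ufivimvil.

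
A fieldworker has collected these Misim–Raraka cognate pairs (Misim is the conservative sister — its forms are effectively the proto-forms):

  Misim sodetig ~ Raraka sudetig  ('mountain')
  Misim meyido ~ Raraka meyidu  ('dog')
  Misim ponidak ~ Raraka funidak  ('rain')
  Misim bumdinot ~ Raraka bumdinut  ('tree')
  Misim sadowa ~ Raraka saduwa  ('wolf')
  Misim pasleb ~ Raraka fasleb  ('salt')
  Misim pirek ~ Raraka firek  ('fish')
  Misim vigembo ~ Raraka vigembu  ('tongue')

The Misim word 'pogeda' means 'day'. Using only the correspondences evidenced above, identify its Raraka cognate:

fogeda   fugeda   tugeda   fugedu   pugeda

ponidak ~ funidak — Misim p corresponds to Raraka f word-initially before a back vowel.
sodetig ~ sudetig, bumdinot ~ bumdinut — Misim o corresponds to Raraka u after a consonant, before a consonant other than r, m, n, p, b, f, v.
Applying these to Misim 'pogeda':
  pogeda → fogeda   (p→f word-initially before a back vowel)
  fogeda → fugeda   (o→u after a consonant, before a consonant other than r, m, n, p, b, f, v)
So the Raraka cognate is 'fugeda'.

fugeda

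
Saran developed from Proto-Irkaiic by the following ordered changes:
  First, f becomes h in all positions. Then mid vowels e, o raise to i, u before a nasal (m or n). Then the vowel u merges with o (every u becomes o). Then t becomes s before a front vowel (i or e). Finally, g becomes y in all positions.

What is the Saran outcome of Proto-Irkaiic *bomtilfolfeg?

bomsilholhey

Saran: start from *bomtilfolfeg.
  rule 1 (unconditioned shift): bomtilfolfeg → bomtilholheg
  rule 2 (pre-nasal raising): bomtilholheg → bumtilholheg
  rule 3 (vowel merger): bumtilholheg → bomtilholheg
  rule 4 (palatalisation): bomtilholheg → bomsilholheg
  rule 5 (unconditioned shift): bomsilholheg → bomsilholhey
  ⇒ Saran bomsilholhey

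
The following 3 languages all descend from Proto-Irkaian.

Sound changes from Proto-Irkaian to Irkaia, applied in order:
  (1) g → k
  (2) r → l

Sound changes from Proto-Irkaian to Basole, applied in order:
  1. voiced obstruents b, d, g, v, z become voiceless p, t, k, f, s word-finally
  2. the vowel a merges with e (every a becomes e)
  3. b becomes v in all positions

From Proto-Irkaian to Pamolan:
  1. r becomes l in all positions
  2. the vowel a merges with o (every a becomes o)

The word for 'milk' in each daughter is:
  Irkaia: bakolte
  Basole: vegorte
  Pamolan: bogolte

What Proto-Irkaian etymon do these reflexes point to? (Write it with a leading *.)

*bagorte

Position 5: Irkaia has l, Basole has r, Pamolan has l. Basole preserves r here (none of its changes turn any other segment into r), so the proto-segment is *r.
Position 3: Irkaia has k, Basole has g, Pamolan has g. Basole preserves g here (none of its changes turn any other segment into g), so the proto-segment is *g.
Position 2: Irkaia has a, Basole has e, Pamolan has o. Irkaia preserves a here (none of its changes turn any other segment into a), so the proto-segment is *a.
This points to *bagorte. Verify forward in each daughter:
Irkaia: *bagorte
  bagorte → bakorte   [unconditioned shift]
  bakorte → bakolte   [unconditioned shift]
  giving Irkaia bakolte.
Basole: *bagorte > begorte > vegorte  (by vowel merger, unconditioned shift)
Pamolan: start from *bagorte.
  rule 1 (unconditioned shift): bagorte → bagolte
  rule 2 (vowel merger): bagolte → bogolte
  ⇒ Pamolan bogolte
*bagorte is the unique common source.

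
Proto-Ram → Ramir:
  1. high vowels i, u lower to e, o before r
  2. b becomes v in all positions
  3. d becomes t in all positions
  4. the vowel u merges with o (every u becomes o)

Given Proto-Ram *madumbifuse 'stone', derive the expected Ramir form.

Ramir: start from *madumbifuse.
  rule 1: no change — madumbifuse
  rule 2 (unconditioned shift): madumbifuse → madumvifuse
  rule 3 (unconditioned shift): madumvifuse → matumvifuse
  rule 4 (vowel merger): matumvifuse → matomvifose
  ⇒ Ramir matomvifose

matomvifose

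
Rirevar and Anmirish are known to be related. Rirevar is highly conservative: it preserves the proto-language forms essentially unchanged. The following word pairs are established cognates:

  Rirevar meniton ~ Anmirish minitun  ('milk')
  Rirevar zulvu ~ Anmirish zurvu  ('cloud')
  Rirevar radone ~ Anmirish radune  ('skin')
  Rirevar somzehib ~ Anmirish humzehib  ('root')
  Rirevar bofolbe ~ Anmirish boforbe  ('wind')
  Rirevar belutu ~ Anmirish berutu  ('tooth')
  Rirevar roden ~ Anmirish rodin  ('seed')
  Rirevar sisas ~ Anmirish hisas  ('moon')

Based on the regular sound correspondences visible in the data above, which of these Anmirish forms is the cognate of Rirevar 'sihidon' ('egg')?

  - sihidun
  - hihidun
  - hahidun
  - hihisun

sisas ~ hisas — Rirevar s corresponds to Anmirish h word-initially before a front vowel.
meniton ~ minitun, radone ~ radune — Rirevar o corresponds to Anmirish u after a consonant, before a nasal.
Applying these to Rirevar 'sihidon':
  sihidon → hihidon   (s→h word-initially before a front vowel)
  hihidon → hihidun   (o→u after a consonant, before a nasal)
So the Anmirish cognate is 'hihidun'.

hihidun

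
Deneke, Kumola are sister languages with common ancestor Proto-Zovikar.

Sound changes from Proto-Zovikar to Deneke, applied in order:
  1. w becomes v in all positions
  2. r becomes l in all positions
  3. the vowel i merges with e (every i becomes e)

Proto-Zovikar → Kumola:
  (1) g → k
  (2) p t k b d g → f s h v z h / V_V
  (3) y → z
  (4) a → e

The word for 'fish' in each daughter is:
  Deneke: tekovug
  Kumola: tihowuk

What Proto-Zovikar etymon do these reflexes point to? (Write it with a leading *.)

Position 7: Deneke has g, Kumola has k. Deneke preserves g here (none of its changes turn any other segment into g), so the proto-segment is *g.
Position 2: Deneke has e, Kumola has i. Kumola preserves i here (none of its changes turn any other segment into i), so the proto-segment is *i.
Position 3: Deneke has k, Kumola has h. Deneke preserves k here (none of its changes turn any other segment into k), so the proto-segment is *k.
Continuing position by position gives *tikowug; check it forward:
Deneke: start from *tikowug.
  rule 1 (unconditioned shift): tikowug → tikovug
  rule 2: no change — tikovug
  rule 3 (vowel merger): tikovug → tekovug
  ⇒ Deneke tekovug
Kumola: *tikowug > tikowuk > tihowuk  (by unconditioned shift, intervocalic lenition)
No other proto-form is consistent with every reflex, so the reconstruction is *tikowug.

*tikowug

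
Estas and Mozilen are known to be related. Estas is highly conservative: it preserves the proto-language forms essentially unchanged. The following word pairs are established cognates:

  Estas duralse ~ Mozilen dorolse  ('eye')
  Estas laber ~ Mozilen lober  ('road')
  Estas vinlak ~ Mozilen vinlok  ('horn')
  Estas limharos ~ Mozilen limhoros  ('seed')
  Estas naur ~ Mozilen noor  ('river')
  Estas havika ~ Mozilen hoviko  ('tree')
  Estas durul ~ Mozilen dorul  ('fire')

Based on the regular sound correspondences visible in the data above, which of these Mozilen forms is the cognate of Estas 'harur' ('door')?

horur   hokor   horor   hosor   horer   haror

limharos ~ limhoros — Estas a corresponds to Mozilen o after a consonant, before r.
duralse ~ dorolse, durul ~ dorul — Estas u corresponds to Mozilen o after a consonant, before r.
Applying these to Estas 'harur':
  harur → horur   (a→o after a consonant, before r)
  horur → horor   (u→o after a consonant, before r)
So the Mozilen cognate is 'horor'.

horor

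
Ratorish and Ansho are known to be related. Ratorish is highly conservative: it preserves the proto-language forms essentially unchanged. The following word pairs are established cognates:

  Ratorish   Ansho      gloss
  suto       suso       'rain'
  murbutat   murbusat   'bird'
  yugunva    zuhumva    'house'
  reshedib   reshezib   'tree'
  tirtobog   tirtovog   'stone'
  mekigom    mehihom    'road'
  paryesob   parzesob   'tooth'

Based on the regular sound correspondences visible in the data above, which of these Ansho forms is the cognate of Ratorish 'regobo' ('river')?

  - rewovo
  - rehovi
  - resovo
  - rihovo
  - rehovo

mekigom ~ mehihom — Ratorish g corresponds to Ansho h between vowels (before a back vowel).
tirtobog ~ tirtovog — Ratorish b corresponds to Ansho v between vowels (before a back vowel).
Applying these to Ratorish 'regobo':
  regobo → rehobo   (g→h between vowels (before a back vowel))
  rehobo → rehovo   (b→v between vowels (before a back vowel))
So the Ansho cognate is 'rehovo'.

rehovo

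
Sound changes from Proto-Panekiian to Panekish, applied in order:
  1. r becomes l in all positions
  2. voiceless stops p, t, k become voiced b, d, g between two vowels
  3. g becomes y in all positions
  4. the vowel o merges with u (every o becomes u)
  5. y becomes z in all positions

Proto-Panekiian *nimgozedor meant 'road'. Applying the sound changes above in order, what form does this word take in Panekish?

Panekish: *nimgozedor > nimgozedol > nimyozedol > nimyuzedul > nimzuzedul  (by unconditioned shift, unconditioned shift, vowel merger, unconditioned shift)

nimzuzedul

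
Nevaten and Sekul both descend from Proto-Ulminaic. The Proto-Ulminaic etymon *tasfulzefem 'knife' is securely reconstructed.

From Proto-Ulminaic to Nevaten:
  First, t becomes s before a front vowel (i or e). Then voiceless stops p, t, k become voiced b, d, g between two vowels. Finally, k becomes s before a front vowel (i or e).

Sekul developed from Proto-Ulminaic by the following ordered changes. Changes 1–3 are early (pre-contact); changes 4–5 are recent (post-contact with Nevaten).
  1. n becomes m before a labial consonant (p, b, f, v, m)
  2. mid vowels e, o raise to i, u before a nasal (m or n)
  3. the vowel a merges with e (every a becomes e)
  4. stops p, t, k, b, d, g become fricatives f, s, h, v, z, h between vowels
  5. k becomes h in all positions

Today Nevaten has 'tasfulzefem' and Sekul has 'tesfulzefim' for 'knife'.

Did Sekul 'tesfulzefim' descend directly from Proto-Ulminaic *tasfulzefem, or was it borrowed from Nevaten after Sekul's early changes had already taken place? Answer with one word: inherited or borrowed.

inherited

If inherited, *tasfulzefem would pass through all of Sekul's changes:
Sekul: start from *tasfulzefem.
  rule 1: no change — tasfulzefem
  rule 2 (pre-nasal raising): tasfulzefem → tasfulzefim
  rule 3 (vowel merger): tasfulzefim → tesfulzefim
  rule 4: no change — tesfulzefim
  rule 5: no change — tesfulzefim
  ⇒ Sekul tesfulzefim
If borrowed from Nevaten 'tasfulzefem' after the early changes, it would undergo only the recent ones:
  rule 4 (intervocalic lenition): no change (tasfulzefem)
  rule 5 (unconditioned shift): no change (tasfulzefem)
  ⇒ as a loan: tasfulzefem
Sekul 'tesfulzefim' matches the inherited outcome exactly, so it is an inherited cognate, not a loan.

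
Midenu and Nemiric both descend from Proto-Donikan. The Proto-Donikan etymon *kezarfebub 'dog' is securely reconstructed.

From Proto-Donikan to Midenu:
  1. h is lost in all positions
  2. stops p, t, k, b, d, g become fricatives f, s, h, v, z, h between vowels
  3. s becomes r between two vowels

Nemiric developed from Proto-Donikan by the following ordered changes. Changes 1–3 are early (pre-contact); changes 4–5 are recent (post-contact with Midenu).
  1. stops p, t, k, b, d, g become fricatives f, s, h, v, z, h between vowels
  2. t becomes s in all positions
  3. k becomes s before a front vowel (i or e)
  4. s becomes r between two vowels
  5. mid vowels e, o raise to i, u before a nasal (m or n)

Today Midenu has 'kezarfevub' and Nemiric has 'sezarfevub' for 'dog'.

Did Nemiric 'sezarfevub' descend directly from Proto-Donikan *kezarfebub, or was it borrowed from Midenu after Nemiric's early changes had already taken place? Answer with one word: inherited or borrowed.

If inherited, *kezarfebub would pass through all of Nemiric's changes:
Nemiric: *kezarfebub
  kezarfebub → kezarfevub   [intervocalic lenition]
  kezarfevub (rule 2 does not apply)
  kezarfevub → sezarfevub   [palatalisation]
  sezarfevub (rule 4 does not apply)
  sezarfevub (rule 5 does not apply)
  giving Nemiric sezarfevub.
If borrowed from Midenu 'kezarfevub' after the early changes, it would undergo only the recent ones:
  rule 4 (rhotacism): no change (kezarfevub)
  rule 5 (pre-nasal raising): no change (kezarfevub)
  ⇒ as a loan: kezarfevub
Nemiric 'sezarfevub' matches the inherited outcome exactly, so it is an inherited cognate, not a loan.

inherited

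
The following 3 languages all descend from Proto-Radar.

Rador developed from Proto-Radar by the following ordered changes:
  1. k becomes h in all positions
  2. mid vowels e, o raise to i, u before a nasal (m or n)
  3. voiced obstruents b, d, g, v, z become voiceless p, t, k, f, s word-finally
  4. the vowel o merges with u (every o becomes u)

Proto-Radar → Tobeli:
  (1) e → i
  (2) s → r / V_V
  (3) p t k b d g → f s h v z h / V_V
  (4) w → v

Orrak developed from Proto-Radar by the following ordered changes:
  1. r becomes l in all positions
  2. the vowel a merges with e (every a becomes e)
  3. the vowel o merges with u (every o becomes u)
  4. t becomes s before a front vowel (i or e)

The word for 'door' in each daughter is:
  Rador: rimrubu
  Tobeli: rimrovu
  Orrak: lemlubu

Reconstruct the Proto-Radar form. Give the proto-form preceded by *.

Position 6: Rador has b, Tobeli has v, Orrak has b. Rador preserves b here (none of its changes turn any other segment into b), so the proto-segment is *b.
Position 5: Rador has u, Tobeli has o, Orrak has u. Tobeli preserves o here (none of its changes turn any other segment into o), so the proto-segment is *o.
Continuing position by position gives *remrobu; check it forward:
Rador: start from *remrobu.
  rule 1: no change — remrobu
  rule 2 (pre-nasal raising): remrobu → rimrobu
  rule 3: no change — rimrobu
  rule 4 (vowel merger): rimrobu → rimrubu
  ⇒ Rador rimrubu
Tobeli: start from *remrobu.
  rule 1 (vowel merger): remrobu → rimrobu
  rule 2: no change — rimrobu
  rule 3 (intervocalic lenition): rimrobu → rimrovu
  rule 4: no change — rimrovu
  ⇒ Tobeli rimrovu
Orrak: *remrobu > lemlobu > lemlubu  (by unconditioned shift, vowel merger)
Only *remrobu yields all of Rador rimrubu, Tobeli rimrovu, Orrak lemlubu.

*remrobu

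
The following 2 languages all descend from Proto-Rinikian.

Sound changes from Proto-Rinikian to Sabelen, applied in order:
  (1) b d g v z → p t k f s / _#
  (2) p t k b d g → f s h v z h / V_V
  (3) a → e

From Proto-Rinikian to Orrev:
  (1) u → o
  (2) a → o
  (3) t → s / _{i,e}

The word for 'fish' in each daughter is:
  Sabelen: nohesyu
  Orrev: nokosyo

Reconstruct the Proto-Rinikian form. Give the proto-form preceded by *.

*nokasyu

Position 3: Sabelen has h, Orrev has k. Orrev preserves k here (none of its changes turn any other segment into k), so the proto-segment is *k.
Position 7: Sabelen has u, Orrev has o. Sabelen preserves u here (none of its changes turn any other segment into u), so the proto-segment is *u.
Position 4: Sabelen has e, Orrev has o. Taking the neighbouring segments as reconstructed: Sabelen e could go back to *a or *e; Orrev o could go back to *a or *o or *u — the one source consistent with every daughter is *a.
Verify the candidate proto-form against each daughter:
Sabelen: start from *nokasyu.
  rule 1: no change — nokasyu
  rule 2 (intervocalic lenition): nokasyu → nohasyu
  rule 3 (vowel merger): nohasyu → nohesyu
  ⇒ Sabelen nohesyu
Orrev: start from *nokasyu.
  rule 1 (vowel merger): nokasyu → nokasyo
  rule 2 (vowel merger): nokasyo → nokosyo
  rule 3: no change — nokosyo
  ⇒ Orrev nokosyo
*nokasyu is the unique common source.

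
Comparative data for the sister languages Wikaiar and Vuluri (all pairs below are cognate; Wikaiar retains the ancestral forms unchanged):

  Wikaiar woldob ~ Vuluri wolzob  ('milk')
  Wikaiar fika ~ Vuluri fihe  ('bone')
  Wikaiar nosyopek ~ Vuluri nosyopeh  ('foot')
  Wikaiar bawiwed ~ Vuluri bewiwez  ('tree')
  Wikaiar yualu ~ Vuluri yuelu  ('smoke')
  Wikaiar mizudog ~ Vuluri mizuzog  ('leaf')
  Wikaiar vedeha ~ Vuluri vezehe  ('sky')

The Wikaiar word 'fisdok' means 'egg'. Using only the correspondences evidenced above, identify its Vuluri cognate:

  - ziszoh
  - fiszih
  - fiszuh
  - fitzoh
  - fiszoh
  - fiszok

fiszoh

woldob ~ wolzob — Wikaiar d corresponds to Vuluri z after a consonant, before a back vowel.
nosyopek ~ nosyopeh — Wikaiar k corresponds to Vuluri h word-finally.
Applying these to Wikaiar 'fisdok':
  fisdok → fiszok   (d→z after a consonant, before a back vowel)
  fiszok → fiszoh   (k→h word-finally)
So the Vuluri cognate is 'fiszoh'.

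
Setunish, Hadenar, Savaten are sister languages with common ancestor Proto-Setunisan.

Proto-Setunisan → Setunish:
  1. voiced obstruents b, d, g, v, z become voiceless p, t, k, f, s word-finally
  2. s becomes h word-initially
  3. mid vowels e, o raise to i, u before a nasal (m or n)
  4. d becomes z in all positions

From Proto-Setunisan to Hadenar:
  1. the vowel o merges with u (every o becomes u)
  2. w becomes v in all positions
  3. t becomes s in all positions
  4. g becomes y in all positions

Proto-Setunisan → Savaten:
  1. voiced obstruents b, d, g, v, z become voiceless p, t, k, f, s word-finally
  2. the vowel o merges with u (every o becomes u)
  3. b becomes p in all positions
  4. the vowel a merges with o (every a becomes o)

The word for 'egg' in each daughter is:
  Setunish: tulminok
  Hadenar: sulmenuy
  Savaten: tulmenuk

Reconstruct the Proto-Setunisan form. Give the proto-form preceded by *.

Position 7: Setunish has o, Hadenar has u, Savaten has u. Setunish preserves o here (none of its changes turn any other segment into o), so the proto-segment is *o.
Position 1: Setunish has t, Hadenar has s, Savaten has t. Taking the neighbouring segments as reconstructed: Setunish t can only go back to *t; Hadenar s could go back to *t or *s; Savaten t can only go back to *t — the one source consistent with every daughter is *t.
Continuing position by position gives *tulmenog; check it forward:
Setunish: start from *tulmenog.
  rule 1 (final devoicing): tulmenog → tulmenok
  rule 2: no change — tulmenok
  rule 3 (pre-nasal raising): tulmenok → tulminok
  rule 4: no change — tulminok
  ⇒ Setunish tulminok
Hadenar: *tulmenog > tulmenug > sulmenug > sulmenuy  (by vowel merger, unconditioned shift, unconditioned shift)
Savaten: *tulmenog > tulmenok > tulmenuk  (by final devoicing, vowel merger)
Only *tulmenog yields all of Setunish tulminok, Hadenar sulmenuy, Savaten tulmenuk.

*tulmenog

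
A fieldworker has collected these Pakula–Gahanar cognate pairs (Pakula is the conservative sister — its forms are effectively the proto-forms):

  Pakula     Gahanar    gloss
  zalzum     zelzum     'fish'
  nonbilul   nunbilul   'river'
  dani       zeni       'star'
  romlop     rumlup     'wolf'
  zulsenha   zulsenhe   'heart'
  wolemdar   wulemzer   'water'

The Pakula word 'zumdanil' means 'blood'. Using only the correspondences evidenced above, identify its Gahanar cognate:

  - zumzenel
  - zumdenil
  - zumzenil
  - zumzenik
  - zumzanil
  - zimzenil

wolemdar ~ wulemzer — Pakula d corresponds to Gahanar z after a consonant, before a back vowel.
dani ~ zeni — Pakula a corresponds to Gahanar e after a consonant, before a nasal.
Applying these to Pakula 'zumdanil':
  zumdanil → zumzanil   (d→z after a consonant, before a back vowel)
  zumzanil → zumzenil   (a→e after a consonant, before a nasal)
So the Gahanar cognate is 'zumzenil'.

zumzenil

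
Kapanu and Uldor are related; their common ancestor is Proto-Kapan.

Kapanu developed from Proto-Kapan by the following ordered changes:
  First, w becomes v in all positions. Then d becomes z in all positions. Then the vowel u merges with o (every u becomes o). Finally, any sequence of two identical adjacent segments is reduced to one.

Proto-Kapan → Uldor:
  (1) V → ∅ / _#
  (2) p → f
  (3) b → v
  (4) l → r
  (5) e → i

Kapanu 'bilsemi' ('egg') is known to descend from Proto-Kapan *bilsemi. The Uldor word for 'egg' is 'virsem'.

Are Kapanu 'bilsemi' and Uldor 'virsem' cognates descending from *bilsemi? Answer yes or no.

Derive the expected Uldor reflex of *bilsemi:
Uldor: *bilsemi
  bilsemi → bilsem   [apocope]
  bilsem (rule 2 does not apply)
  bilsem → vilsem   [unconditioned shift]
  vilsem → virsem   [unconditioned shift]
  virsem → virsim   [vowel merger]
  giving Uldor virsim.
The regular Uldor reflex would be 'virsim', but the attested form is 'virsem'. The correspondence is irregular, so they are not cognates (the Uldor form has a different source).

no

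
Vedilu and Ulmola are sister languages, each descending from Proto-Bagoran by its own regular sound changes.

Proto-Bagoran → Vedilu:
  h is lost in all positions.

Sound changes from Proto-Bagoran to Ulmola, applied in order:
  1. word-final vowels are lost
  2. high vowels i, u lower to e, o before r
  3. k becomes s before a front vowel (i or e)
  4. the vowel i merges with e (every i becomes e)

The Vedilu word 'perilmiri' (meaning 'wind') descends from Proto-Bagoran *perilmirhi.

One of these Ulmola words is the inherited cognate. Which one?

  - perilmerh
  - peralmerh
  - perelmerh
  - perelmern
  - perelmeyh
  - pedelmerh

perelmerh

Ulmola: start from *perilmirhi.
  rule 1 (apocope): perilmirhi → perilmirh
  rule 2 (pre-rhotic lowering): perilmirh → perilmerh
  rule 3: no change — perilmerh
  rule 4 (vowel merger): perilmerh → perelmerh
  ⇒ Ulmola perelmerh
The other candidates each miss or misapply at least one Ulmola change.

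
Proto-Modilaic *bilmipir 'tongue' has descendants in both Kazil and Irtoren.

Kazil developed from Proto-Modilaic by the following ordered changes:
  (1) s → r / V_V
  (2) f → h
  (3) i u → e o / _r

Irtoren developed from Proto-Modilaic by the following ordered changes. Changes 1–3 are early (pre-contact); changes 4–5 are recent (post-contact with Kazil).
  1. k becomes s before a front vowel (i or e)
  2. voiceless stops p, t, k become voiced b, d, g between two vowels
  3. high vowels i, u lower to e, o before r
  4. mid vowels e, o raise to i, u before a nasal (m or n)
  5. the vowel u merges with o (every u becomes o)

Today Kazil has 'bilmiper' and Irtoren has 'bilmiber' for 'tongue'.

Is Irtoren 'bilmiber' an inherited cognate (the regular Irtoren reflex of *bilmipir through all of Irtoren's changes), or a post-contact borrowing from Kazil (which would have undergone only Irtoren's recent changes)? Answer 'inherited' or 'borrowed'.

If inherited, *bilmipir would pass through all of Irtoren's changes:
Irtoren: *bilmipir
  bilmipir (rule 1 does not apply)
  bilmipir → bilmibir   [intervocalic voicing]
  bilmibir → bilmiber   [pre-rhotic lowering]
  bilmiber (rule 4 does not apply)
  bilmiber (rule 5 does not apply)
  giving Irtoren bilmiber.
If borrowed from Kazil 'bilmiper' after the early changes, it would undergo only the recent ones:
  rule 4 (pre-nasal raising): no change (bilmiper)
  rule 5 (vowel merger): no change (bilmiper)
  ⇒ as a loan: bilmiper
Irtoren 'bilmiber' matches the inherited outcome exactly, so it is an inherited cognate, not a loan.

inherited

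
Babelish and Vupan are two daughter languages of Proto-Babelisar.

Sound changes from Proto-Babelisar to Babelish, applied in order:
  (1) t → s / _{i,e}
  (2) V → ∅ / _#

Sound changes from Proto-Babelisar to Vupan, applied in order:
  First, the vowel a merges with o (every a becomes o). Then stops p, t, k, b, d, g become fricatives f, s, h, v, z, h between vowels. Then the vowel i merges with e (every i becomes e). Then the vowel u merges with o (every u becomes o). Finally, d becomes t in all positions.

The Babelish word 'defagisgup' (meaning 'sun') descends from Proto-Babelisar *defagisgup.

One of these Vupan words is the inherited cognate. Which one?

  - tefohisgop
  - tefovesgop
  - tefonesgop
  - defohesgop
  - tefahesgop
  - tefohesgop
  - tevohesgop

Vupan: *defagisgup
  defagisgup → defogisgup   [vowel merger]
  defogisgup → defohisgup   [intervocalic lenition]
  defohisgup → defohesgup   [vowel merger]
  defohesgup → defohesgop   [vowel merger]
  defohesgop → tefohesgop   [unconditioned shift]
  giving Vupan tefohesgop.
The other candidates each miss or misapply at least one Vupan change.

tefohesgop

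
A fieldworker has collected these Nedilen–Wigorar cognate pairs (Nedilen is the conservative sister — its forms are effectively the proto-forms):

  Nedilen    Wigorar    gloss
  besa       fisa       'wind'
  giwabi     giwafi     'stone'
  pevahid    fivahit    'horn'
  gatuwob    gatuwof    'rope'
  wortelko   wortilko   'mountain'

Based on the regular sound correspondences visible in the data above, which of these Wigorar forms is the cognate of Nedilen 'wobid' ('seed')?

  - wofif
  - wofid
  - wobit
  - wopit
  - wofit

wofit

giwabi ~ giwafi — Nedilen b corresponds to Wigorar f between vowels (before a front vowel).
pevahid ~ fivahit — Nedilen d corresponds to Wigorar t word-finally.
Applying these to Nedilen 'wobid':
  wobid → wofid   (b→f between vowels (before a front vowel))
  wofid → wofit   (d→t word-finally)
So the Wigorar cognate is 'wofit'.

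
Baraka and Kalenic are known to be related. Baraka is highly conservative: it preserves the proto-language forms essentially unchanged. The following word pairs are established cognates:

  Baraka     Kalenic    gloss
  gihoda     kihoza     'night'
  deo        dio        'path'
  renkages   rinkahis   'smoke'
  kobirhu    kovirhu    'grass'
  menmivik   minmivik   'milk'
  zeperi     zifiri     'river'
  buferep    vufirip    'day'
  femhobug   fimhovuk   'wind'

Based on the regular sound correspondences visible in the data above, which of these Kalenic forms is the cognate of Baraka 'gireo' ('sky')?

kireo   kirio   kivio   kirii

kirio

gihoda ~ kihoza — Baraka g corresponds to Kalenic k word-initially before a front vowel.
deo ~ dio — Baraka e corresponds to Kalenic i after a consonant, before a back vowel.
Applying these to Baraka 'gireo':
  gireo → kireo   (g→k word-initially before a front vowel)
  kireo → kirio   (e→i after a consonant, before a back vowel)
So the Kalenic cognate is 'kirio'.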